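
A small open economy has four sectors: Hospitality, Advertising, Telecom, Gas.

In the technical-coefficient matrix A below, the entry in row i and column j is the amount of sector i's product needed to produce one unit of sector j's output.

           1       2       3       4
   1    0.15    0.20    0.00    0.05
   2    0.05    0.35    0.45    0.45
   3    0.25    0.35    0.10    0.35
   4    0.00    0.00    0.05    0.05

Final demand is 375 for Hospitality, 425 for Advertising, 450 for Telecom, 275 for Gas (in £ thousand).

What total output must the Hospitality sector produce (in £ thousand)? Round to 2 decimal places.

x_1 = 990.47

I − A =
  [   0.85    -0.20     0.00    -0.05]
  [  -0.05     0.65    -0.45    -0.45]
  [  -0.25    -0.35     0.90    -0.35]
  [   0.00     0.00    -0.05     0.95]
Compute the cofactors C_ij = (−1)^(i+j)·(3×3 minor ij) of I−A; the adjugate is their transpose:
adj(I−A) = Cᵀ =
  [ 0.386875   0.168375   0.091625   0.133875]
  [ 0.154375   0.711250   0.382625   0.486000]
  [ 0.171000   0.330125   0.515375   0.355250]
  [ 0.009000   0.017375   0.027125   0.331875]
det(I−A) = Σ_j (I−A)_1j·C_1j = (0.85)(0.386875) + (-0.20)(0.154375) + (0.00)(0.171000) + (-0.05)(0.009000) = 0.29751875
(I − A)⁻¹ = adj(I−A) / det(I−A) ≈
  [   1.3003     0.5659     0.3080     0.4500]
  [   0.5189     2.3906     1.2861     1.6335]
  [   0.5748     1.1096     1.7322     1.1940]
  [   0.0303     0.0584     0.0912     1.1155]
x = (I − A)⁻¹ d = adj(I−A)·d / det(I−A), with det(I−A) = 0.29751875:
  x_1 = (0.386875·375 + 0.168375·425 + 0.091625·450 + 0.133875·275) / 0.29751875 = 294.684375 / 0.29751875 ≈ 990.47
  x_2 = (0.154375·375 + 0.711250·425 + 0.382625·450 + 0.486000·275) / 0.29751875 = 666.003125 / 0.29751875 ≈ 2238.52
  x_3 = (0.171000·375 + 0.330125·425 + 0.515375·450 + 0.355250·275) / 0.29751875 = 534.040625 / 0.29751875 ≈ 1794.98
  x_4 = (0.009000·375 + 0.017375·425 + 0.027125·450 + 0.331875·275) / 0.29751875 = 114.23125 / 0.29751875 ≈ 383.95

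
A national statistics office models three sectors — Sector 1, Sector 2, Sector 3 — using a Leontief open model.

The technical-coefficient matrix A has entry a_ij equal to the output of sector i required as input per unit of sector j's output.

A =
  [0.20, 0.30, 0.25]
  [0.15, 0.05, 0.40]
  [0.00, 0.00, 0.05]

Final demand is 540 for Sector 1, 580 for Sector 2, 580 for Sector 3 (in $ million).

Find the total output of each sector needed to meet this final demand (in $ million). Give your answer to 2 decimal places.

I − A =
  [   0.80    -0.30    -0.25]
  [  -0.15     0.95    -0.40]
  [   0.00     0.00     0.95]
Cofactors of I−A, C_ij = (−1)^(i+j)·(minor ij) (rows/columns in the sector order above):
  C_11 = (0.95)(0.95) − (-0.40)(0.00) = 0.9025
  C_12 = −[(-0.15)(0.95) − (-0.40)(0.00)] = 0.1425
  C_13 = (-0.15)(0.00) − (0.95)(0.00) = 0.0000
  C_21 = −[(-0.30)(0.95) − (-0.25)(0.00)] = 0.2850
  C_22 = (0.80)(0.95) − (-0.25)(0.00) = 0.7600
  C_23 = −[(0.80)(0.00) − (-0.30)(0.00)] = 0.0000
  C_31 = (-0.30)(-0.40) − (-0.25)(0.95) = 0.3575
  C_32 = −[(0.80)(-0.40) − (-0.25)(-0.15)] = 0.3575
  C_33 = (0.80)(0.95) − (-0.30)(-0.15) = 0.7150
det(I−A) = Σ_j (I−A)_1j·C_1j = (0.80)(0.9025) + (-0.30)(0.1425) + (-0.25)(0.0000) = 0.67925
adj(I−A) = Cᵀ =
  [ 0.9025   0.2850   0.3575]
  [ 0.1425   0.7600   0.3575]
  [ 0.0000   0.0000   0.7150]
(I − A)⁻¹ = adj(I−A) / det(I−A) ≈
  [   1.3287     0.4196     0.5263]
  [   0.2098     1.1189     0.5263]
  [   0.0000     0.0000     1.0526]
x = (I − A)⁻¹ d = adj(I−A)·d / det(I−A), with det(I−A) = 0.67925:
  x_1 = (0.9025·540 + 0.2850·580 + 0.3575·580) / 0.67925 = 860.00 / 0.67925 ≈ 1266.10
  x_2 = (0.1425·540 + 0.7600·580 + 0.3575·580) / 0.67925 = 725.10 / 0.67925 ≈ 1067.50
  x_3 = (0.0000·540 + 0.0000·580 + 0.7150·580) / 0.67925 = 414.70 / 0.67925 ≈ 610.53

x_1 = 1266.10, x_2 = 1067.50, x_3 = 610.53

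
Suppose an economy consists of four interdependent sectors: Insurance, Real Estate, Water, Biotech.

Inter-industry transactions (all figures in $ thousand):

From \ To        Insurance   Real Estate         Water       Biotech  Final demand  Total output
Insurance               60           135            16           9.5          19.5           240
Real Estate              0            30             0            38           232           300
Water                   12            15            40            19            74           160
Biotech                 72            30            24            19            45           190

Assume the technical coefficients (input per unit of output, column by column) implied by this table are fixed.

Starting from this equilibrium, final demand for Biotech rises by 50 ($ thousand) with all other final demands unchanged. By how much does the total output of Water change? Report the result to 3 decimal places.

Technical coefficients a_ij = z_ij / X_j:
  a_II = 60/240 = 0.25, a_RI = 0/240 = 0.00, a_WI = 12/240 = 0.05, a_BI = 72/240 = 0.30
  a_IR = 135/300 = 0.45, a_RR = 30/300 = 0.10, a_WR = 15/300 = 0.05, a_BR = 30/300 = 0.10
  a_IW = 16/160 = 0.10, a_RW = 0/160 = 0.00, a_WW = 40/160 = 0.25, a_BW = 24/160 = 0.15
  a_IB = 9.5/190 = 0.05, a_RB = 38/190 = 0.20, a_WB = 19/190 = 0.10, a_BB = 19/190 = 0.10
I − A =
  [   0.75    -0.45    -0.10    -0.05]
  [   0.00     0.90     0.00    -0.20]
  [  -0.05    -0.05     0.75    -0.10]
  [  -0.30    -0.10    -0.15     0.90]
Compute the cofactors C_ij = (−1)^(i+j)·(3×3 minor ij) of I−A; the adjugate is their transpose:
adj(I−A) = Cᵀ =
  [ 0.577500   0.306625   0.099250   0.111250]
  [ 0.046500   0.475875   0.028500   0.111500]
  [ 0.069500   0.074500   0.552000   0.081750]
  [ 0.209250   0.167500   0.128250   0.501750]
det(I−A) = Σ_j (I−A)_1j·C_1j = (0.75)(0.577500) + (-0.45)(0.046500) + (-0.10)(0.069500) + (-0.05)(0.209250) = 0.3947875
(I − A)⁻¹ = adj(I−A) / det(I−A) ≈
  [   1.4628     0.7767     0.2514     0.2818]
  [   0.1178     1.2054     0.0722     0.2824]
  [   0.1760     0.1887     1.3982     0.2071]
  [   0.5300     0.4243     0.3249     1.2709]
Δx = (I − A)⁻¹ Δd with Δd having +50 in the Biotech component and 0 elsewhere.
So Δx_W = L_WB · (+50), where L_WB = adj(I−A)_WB / det(I−A) = 0.081750 / 0.3947875.
Δx_W = 0.081750 × (+50) / 0.3947875 = 4.0875 / 0.3947875 ≈ 10.354.

Δx_W = 10.354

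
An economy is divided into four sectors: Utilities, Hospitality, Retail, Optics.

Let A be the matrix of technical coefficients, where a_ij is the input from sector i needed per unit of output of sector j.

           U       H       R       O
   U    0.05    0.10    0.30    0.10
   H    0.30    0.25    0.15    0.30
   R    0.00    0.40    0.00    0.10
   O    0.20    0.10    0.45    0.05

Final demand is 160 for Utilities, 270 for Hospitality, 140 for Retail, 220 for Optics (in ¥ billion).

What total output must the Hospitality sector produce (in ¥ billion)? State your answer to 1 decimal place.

I − A =
  [   0.95    -0.10    -0.30    -0.10]
  [  -0.30     0.75    -0.15    -0.30]
  [   0.00    -0.40     1.00    -0.10]
  [  -0.20    -0.10    -0.45     0.95]
Compute the cofactors C_ij = (−1)^(i+j)·(3×3 minor ij) of I−A; the adjugate is their transpose:
adj(I−A) = Cᵀ =
  [ 0.536250   0.235500   0.267750   0.159000]
  [ 0.334500   0.833750   0.377625   0.338250]
  [ 0.156000   0.364500   0.595875   0.194250]
  [ 0.222000   0.310000   0.378375   0.589500]
det(I−A) = Σ_j (I−A)_1j·C_1j = (0.95)(0.536250) + (-0.10)(0.334500) + (-0.30)(0.156000) + (-0.10)(0.222000) = 0.4069875
(I − A)⁻¹ = adj(I−A) / det(I−A) ≈
  [   1.3176     0.5786     0.6579     0.3907]
  [   0.8219     2.0486     0.9279     0.8311]
  [   0.3833     0.8956     1.4641     0.4773]
  [   0.5455     0.7617     0.9297     1.4484]
x = (I − A)⁻¹ d = adj(I−A)·d / det(I−A), with det(I−A) = 0.4069875:
  x_U = (0.536250·160 + 0.235500·270 + 0.267750·140 + 0.159000·220) / 0.4069875 = 221.85 / 0.4069875 ≈ 545.1
  x_H = (0.334500·160 + 0.833750·270 + 0.377625·140 + 0.338250·220) / 0.4069875 = 405.915 / 0.4069875 ≈ 997.4
  x_R = (0.156000·160 + 0.364500·270 + 0.595875·140 + 0.194250·220) / 0.4069875 = 249.5325 / 0.4069875 ≈ 613.1
  x_O = (0.222000·160 + 0.310000·270 + 0.378375·140 + 0.589500·220) / 0.4069875 = 301.8825 / 0.4069875 ≈ 741.7

x_H = 997.4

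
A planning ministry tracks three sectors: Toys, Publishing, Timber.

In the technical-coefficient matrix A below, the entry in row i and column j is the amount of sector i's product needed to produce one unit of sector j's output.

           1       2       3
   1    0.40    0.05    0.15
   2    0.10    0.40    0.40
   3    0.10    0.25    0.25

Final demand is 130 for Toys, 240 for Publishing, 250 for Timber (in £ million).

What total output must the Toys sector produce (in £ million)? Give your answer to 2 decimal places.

x_1 = 475.20

I − A =
  [   0.60    -0.05    -0.15]
  [  -0.10     0.60    -0.40]
  [  -0.10    -0.25     0.75]
Cofactors of I−A, C_ij = (−1)^(i+j)·(minor ij) (rows/columns in the sector order above):
  C_11 = (0.60)(0.75) − (-0.40)(-0.25) = 0.3500
  C_12 = −[(-0.10)(0.75) − (-0.40)(-0.10)] = 0.1150
  C_13 = (-0.10)(-0.25) − (0.60)(-0.10) = 0.0850
  C_21 = −[(-0.05)(0.75) − (-0.15)(-0.25)] = 0.0750
  C_22 = (0.60)(0.75) − (-0.15)(-0.10) = 0.4350
  C_23 = −[(0.60)(-0.25) − (-0.05)(-0.10)] = 0.1550
  C_31 = (-0.05)(-0.40) − (-0.15)(0.60) = 0.1100
  C_32 = −[(0.60)(-0.40) − (-0.15)(-0.10)] = 0.2550
  C_33 = (0.60)(0.60) − (-0.05)(-0.10) = 0.3550
det(I−A) = Σ_j (I−A)_1j·C_1j = (0.60)(0.3500) + (-0.05)(0.1150) + (-0.15)(0.0850) = 0.1915
adj(I−A) = Cᵀ =
  [ 0.3500   0.0750   0.1100]
  [ 0.1150   0.4350   0.2550]
  [ 0.0850   0.1550   0.3550]
(I − A)⁻¹ = adj(I−A) / det(I−A) ≈
  [   1.8277     0.3916     0.5744]
  [   0.6005     2.2715     1.3316]
  [   0.4439     0.8094     1.8538]
x = (I − A)⁻¹ d = adj(I−A)·d / det(I−A), with det(I−A) = 0.1915:
  x_1 = (0.3500·130 + 0.0750·240 + 0.1100·250) / 0.1915 = 91.00 / 0.1915 ≈ 475.20
  x_2 = (0.1150·130 + 0.4350·240 + 0.2550·250) / 0.1915 = 183.10 / 0.1915 ≈ 956.14
  x_3 = (0.0850·130 + 0.1550·240 + 0.3550·250) / 0.1915 = 137.00 / 0.1915 ≈ 715.40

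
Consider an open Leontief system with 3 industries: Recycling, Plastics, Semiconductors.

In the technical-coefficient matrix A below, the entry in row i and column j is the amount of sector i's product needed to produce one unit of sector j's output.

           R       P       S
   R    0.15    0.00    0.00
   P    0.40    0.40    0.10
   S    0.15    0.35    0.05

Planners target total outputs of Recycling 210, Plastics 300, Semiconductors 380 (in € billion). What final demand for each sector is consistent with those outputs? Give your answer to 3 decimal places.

d_R = 178.500, d_P = 58.000, d_S = 224.500

I − A =
  [   0.85     0.00     0.00]
  [  -0.40     0.60    -0.10]
  [  -0.15    -0.35     0.95]
d = (I − A) x:
  d_R = (+0.85)·210 + (+0.00)·300 + (+0.00)·380 = 178.500
  d_P = (-0.40)·210 + (+0.60)·300 + (-0.10)·380 = 58.000
  d_S = (-0.15)·210 + (-0.35)·300 + (+0.95)·380 = 224.500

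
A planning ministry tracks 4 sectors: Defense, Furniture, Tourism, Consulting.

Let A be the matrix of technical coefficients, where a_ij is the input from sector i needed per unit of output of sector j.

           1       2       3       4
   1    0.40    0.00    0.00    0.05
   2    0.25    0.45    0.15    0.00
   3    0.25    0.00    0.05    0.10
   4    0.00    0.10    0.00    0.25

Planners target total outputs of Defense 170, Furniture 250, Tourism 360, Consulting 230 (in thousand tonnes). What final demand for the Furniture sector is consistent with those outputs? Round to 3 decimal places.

I − A =
  [   0.60     0.00     0.00    -0.05]
  [  -0.25     0.55    -0.15     0.00]
  [  -0.25     0.00     0.95    -0.10]
  [   0.00    -0.10     0.00     0.75]
d = (I − A) x:
  d_1 = (+0.60)·170 + (+0.00)·250 + (+0.00)·360 + (-0.05)·230 = 90.500
  d_2 = (-0.25)·170 + (+0.55)·250 + (-0.15)·360 + (+0.00)·230 = 41.000
  d_3 = (-0.25)·170 + (+0.00)·250 + (+0.95)·360 + (-0.10)·230 = 276.500
  d_4 = (+0.00)·170 + (-0.10)·250 + (+0.00)·360 + (+0.75)·230 = 147.500

d_2 = 41.000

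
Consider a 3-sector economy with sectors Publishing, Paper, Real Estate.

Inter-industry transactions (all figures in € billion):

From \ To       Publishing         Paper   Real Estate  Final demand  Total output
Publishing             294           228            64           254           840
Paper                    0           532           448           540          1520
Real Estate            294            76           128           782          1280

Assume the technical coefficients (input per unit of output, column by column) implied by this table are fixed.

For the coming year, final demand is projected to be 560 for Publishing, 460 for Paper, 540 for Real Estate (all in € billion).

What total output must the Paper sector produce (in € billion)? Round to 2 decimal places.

Technical coefficients a_ij = z_ij / X_j:
  a_11 = 294/840 = 0.35, a_21 = 0/840 = 0.00, a_31 = 294/840 = 0.35
  a_12 = 228/1520 = 0.15, a_22 = 532/1520 = 0.35, a_32 = 76/1520 = 0.05
  a_13 = 64/1280 = 0.05, a_23 = 448/1280 = 0.35, a_33 = 128/1280 = 0.10
I − A =
  [   0.65    -0.15    -0.05]
  [   0.00     0.65    -0.35]
  [  -0.35    -0.05     0.90]
Cofactors of I−A, C_ij = (−1)^(i+j)·(minor ij) (rows/columns in the sector order above):
  C_11 = (0.65)(0.90) − (-0.35)(-0.05) = 0.5675
  C_12 = −[(0.00)(0.90) − (-0.35)(-0.35)] = 0.1225
  C_13 = (0.00)(-0.05) − (0.65)(-0.35) = 0.2275
  C_21 = −[(-0.15)(0.90) − (-0.05)(-0.05)] = 0.1375
  C_22 = (0.65)(0.90) − (-0.05)(-0.35) = 0.5675
  C_23 = −[(0.65)(-0.05) − (-0.15)(-0.35)] = 0.0850
  C_31 = (-0.15)(-0.35) − (-0.05)(0.65) = 0.0850
  C_32 = −[(0.65)(-0.35) − (-0.05)(0.00)] = 0.2275
  C_33 = (0.65)(0.65) − (-0.15)(0.00) = 0.4225
det(I−A) = Σ_j (I−A)_1j·C_1j = (0.65)(0.5675) + (-0.15)(0.1225) + (-0.05)(0.2275) = 0.339125
adj(I−A) = Cᵀ =
  [ 0.5675   0.1375   0.0850]
  [ 0.1225   0.5675   0.2275]
  [ 0.2275   0.0850   0.4225]
(I − A)⁻¹ = adj(I−A) / det(I−A) ≈
  [   1.6734     0.4055     0.2506]
  [   0.3612     1.6734     0.6708]
  [   0.6708     0.2506     1.2459]
x = (I − A)⁻¹ d = adj(I−A)·d / det(I−A), with det(I−A) = 0.339125:
  x_1 = (0.5675·560 + 0.1375·460 + 0.0850·540) / 0.339125 = 426.95 / 0.339125 ≈ 1258.98
  x_2 = (0.1225·560 + 0.5675·460 + 0.2275·540) / 0.339125 = 452.50 / 0.339125 ≈ 1334.32
  x_3 = (0.2275·560 + 0.0850·460 + 0.4225·540) / 0.339125 = 394.65 / 0.339125 ≈ 1163.73

x_2 = 1334.32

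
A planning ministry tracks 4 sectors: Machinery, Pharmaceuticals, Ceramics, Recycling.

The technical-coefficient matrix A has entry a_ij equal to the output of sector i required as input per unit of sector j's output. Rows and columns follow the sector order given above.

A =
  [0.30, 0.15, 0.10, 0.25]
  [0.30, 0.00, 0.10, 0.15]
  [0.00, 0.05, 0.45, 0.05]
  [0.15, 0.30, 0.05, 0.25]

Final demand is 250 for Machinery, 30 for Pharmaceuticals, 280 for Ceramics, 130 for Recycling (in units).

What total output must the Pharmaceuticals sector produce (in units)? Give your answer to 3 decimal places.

x_P = 374.593

I − A =
  [   0.70    -0.15    -0.10    -0.25]
  [  -0.30     1.00    -0.10    -0.15]
  [   0.00    -0.05     0.55    -0.05]
  [  -0.15    -0.30    -0.05     0.75]
Compute the cofactors C_ij = (−1)^(i+j)·(3×3 minor ij) of I−A; the adjugate is their transpose:
adj(I−A) = Cᵀ =
  [ 0.379625   0.108625   0.102875   0.155125]
  [ 0.136125   0.265625   0.082500   0.104000]
  [ 0.024375   0.036000   0.396375   0.041750]
  [ 0.132000   0.130375   0.080000   0.355250]
det(I−A) = Σ_j (I−A)_1j·C_1j = (0.70)(0.379625) + (-0.15)(0.136125) + (-0.10)(0.024375) + (-0.25)(0.132000) = 0.20988125
(I − A)⁻¹ = adj(I−A) / det(I−A) ≈
  [   1.8088     0.5176     0.4902     0.7391]
  [   0.6486     1.2656     0.3931     0.4955]
  [   0.1161     0.1715     1.8886     0.1989]
  [   0.6289     0.6212     0.3812     1.6926]
x = (I − A)⁻¹ d = adj(I−A)·d / det(I−A), with det(I−A) = 0.20988125:
  x_M = (0.379625·250 + 0.108625·30 + 0.102875·280 + 0.155125·130) / 0.20988125 = 147.13625 / 0.20988125 ≈ 701.045
  x_P = (0.136125·250 + 0.265625·30 + 0.082500·280 + 0.104000·130) / 0.20988125 = 78.62 / 0.20988125 ≈ 374.593
  x_C = (0.024375·250 + 0.036000·30 + 0.396375·280 + 0.041750·130) / 0.20988125 = 123.58625 / 0.20988125 ≈ 588.839
  x_R = (0.132000·250 + 0.130375·30 + 0.080000·280 + 0.355250·130) / 0.20988125 = 105.49375 / 0.20988125 ≈ 502.635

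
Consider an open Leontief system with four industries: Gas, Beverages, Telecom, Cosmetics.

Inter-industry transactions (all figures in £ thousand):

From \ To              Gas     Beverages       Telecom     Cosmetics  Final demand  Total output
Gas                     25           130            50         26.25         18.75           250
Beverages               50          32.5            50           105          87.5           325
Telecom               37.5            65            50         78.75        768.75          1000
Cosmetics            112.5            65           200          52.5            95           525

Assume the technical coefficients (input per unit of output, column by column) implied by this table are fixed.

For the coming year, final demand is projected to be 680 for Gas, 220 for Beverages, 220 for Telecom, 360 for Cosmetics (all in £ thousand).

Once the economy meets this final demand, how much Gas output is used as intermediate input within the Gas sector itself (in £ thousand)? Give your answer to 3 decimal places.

Technical coefficients a_ij = z_ij / X_j:
  a_11 = 25/250 = 0.10, a_21 = 50/250 = 0.20, a_31 = 37.5/250 = 0.15, a_41 = 112.5/250 = 0.45
  a_12 = 130/325 = 0.40, a_22 = 32.5/325 = 0.10, a_32 = 65/325 = 0.20, a_42 = 65/325 = 0.20
  a_13 = 50/1000 = 0.05, a_23 = 50/1000 = 0.05, a_33 = 50/1000 = 0.05, a_43 = 200/1000 = 0.20
  a_14 = 26.25/525 = 0.05, a_24 = 105/525 = 0.20, a_34 = 78.75/525 = 0.15, a_44 = 52.5/525 = 0.10
I − A =
  [   0.90    -0.40    -0.05    -0.05]
  [  -0.20     0.90    -0.05    -0.20]
  [  -0.15    -0.20     0.95    -0.15]
  [  -0.45    -0.20    -0.20     0.90]
Compute the cofactors C_ij = (−1)^(i+j)·(3×3 minor ij) of I−A; the adjugate is their transpose:
adj(I−A) = Cᵀ =
  [ 0.686000   0.352000   0.082000   0.130000]
  [ 0.266625   0.709500   0.090875   0.187625]
  [ 0.236250   0.267000   0.562750   0.166250]
  [ 0.454750   0.393000   0.186250   0.672750]
det(I−A) = Σ_j (I−A)_1j·C_1j = (0.90)(0.686000) + (-0.40)(0.266625) + (-0.05)(0.236250) + (-0.05)(0.454750) = 0.4762
(I − A)⁻¹ = adj(I−A) / det(I−A) ≈
  [   1.4406     0.7392     0.1722     0.2730]
  [   0.5599     1.4899     0.1908     0.3940]
  [   0.4961     0.5607     1.1818     0.3491]
  [   0.9550     0.8253     0.3911     1.4127]
First solve x = (I − A)⁻¹ d = adj(I−A)·d / det(I−A); in particular x_1 = (0.686000·680 + 0.352000·220 + 0.082000·220 + 0.130000·360) / 0.4762 = 608.76 / 0.4762 ≈ 1278.37043.
Intermediate flow from 1 to 1: z_11 = a_11 · x_1 = 0.10 × 608.76 / 0.4762 = 60.876 / 0.4762 ≈ 127.837.

z_11 = 127.837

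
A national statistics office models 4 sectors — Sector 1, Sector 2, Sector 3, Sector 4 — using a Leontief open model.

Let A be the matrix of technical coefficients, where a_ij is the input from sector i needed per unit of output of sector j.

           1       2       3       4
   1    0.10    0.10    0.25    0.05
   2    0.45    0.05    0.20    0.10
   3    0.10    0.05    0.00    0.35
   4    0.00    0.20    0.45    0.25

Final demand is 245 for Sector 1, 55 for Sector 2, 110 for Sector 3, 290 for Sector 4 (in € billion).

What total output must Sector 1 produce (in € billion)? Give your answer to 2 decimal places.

I − A =
  [   0.90    -0.10    -0.25    -0.05]
  [  -0.45     0.95    -0.20    -0.10]
  [  -0.10    -0.05     1.00    -0.35]
  [   0.00    -0.20    -0.45     0.75]
Compute the cofactors C_ij = (−1)^(i+j)·(3×3 minor ij) of I−A; the adjugate is their transpose:
adj(I−A) = Cᵀ =
  [ 0.519125   0.097250   0.216000   0.148375]
  [ 0.286125   0.512250   0.270000   0.213375]
  [ 0.117625   0.105250   0.585000   0.294875]
  [ 0.146875   0.199750   0.423000   0.769625]
det(I−A) = Σ_j (I−A)_1j·C_1j = (0.90)(0.519125) + (-0.10)(0.286125) + (-0.25)(0.117625) + (-0.05)(0.146875) = 0.40185
(I − A)⁻¹ = adj(I−A) / det(I−A) ≈
  [   1.2918     0.2420     0.5375     0.3692]
  [   0.7120     1.2747     0.6719     0.5310]
  [   0.2927     0.2619     1.4558     0.7338]
  [   0.3655     0.4971     1.0526     1.9152]
x = (I − A)⁻¹ d = adj(I−A)·d / det(I−A), with det(I−A) = 0.40185:
  x_1 = (0.519125·245 + 0.097250·55 + 0.216000·110 + 0.148375·290) / 0.40185 = 199.323125 / 0.40185 ≈ 496.01
  x_2 = (0.286125·245 + 0.512250·55 + 0.270000·110 + 0.213375·290) / 0.40185 = 189.853125 / 0.40185 ≈ 472.45
  x_3 = (0.117625·245 + 0.105250·55 + 0.585000·110 + 0.294875·290) / 0.40185 = 184.470625 / 0.40185 ≈ 459.05
  x_4 = (0.146875·245 + 0.199750·55 + 0.423000·110 + 0.769625·290) / 0.40185 = 316.691875 / 0.40185 ≈ 788.08

x_1 = 496.01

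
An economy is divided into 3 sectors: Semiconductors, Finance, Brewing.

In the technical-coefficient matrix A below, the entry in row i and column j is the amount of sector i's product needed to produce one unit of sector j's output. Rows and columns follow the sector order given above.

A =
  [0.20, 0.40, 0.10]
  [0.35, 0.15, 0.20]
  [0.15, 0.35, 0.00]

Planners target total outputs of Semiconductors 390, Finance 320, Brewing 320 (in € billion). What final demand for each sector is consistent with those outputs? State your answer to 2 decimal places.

d_1 = 152.00, d_2 = 71.50, d_3 = 149.50

I − A =
  [   0.80    -0.40    -0.10]
  [  -0.35     0.85    -0.20]
  [  -0.15    -0.35     1.00]
d = (I − A) x:
  d_1 = (+0.80)·390 + (-0.40)·320 + (-0.10)·320 = 152.00
  d_2 = (-0.35)·390 + (+0.85)·320 + (-0.20)·320 = 71.50
  d_3 = (-0.15)·390 + (-0.35)·320 + (+1.00)·320 = 149.50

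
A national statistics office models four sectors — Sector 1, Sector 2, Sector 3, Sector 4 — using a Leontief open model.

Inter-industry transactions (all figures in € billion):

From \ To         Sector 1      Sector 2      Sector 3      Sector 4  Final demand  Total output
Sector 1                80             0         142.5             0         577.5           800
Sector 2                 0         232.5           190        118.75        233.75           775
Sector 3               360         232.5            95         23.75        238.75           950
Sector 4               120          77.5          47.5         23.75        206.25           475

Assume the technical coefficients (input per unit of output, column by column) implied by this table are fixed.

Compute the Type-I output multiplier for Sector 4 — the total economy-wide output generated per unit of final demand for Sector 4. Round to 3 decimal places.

m_4 = 1.867

Technical coefficients a_ij = z_ij / X_j:
  a_11 = 80/800 = 0.10, a_21 = 0/800 = 0.00, a_31 = 360/800 = 0.45, a_41 = 120/800 = 0.15
  a_12 = 0/775 = 0.00, a_22 = 232.5/775 = 0.30, a_32 = 232.5/775 = 0.30, a_42 = 77.5/775 = 0.10
  a_13 = 142.5/950 = 0.15, a_23 = 190/950 = 0.20, a_33 = 95/950 = 0.10, a_43 = 47.5/950 = 0.05
  a_14 = 0/475 = 0.00, a_24 = 118.75/475 = 0.25, a_34 = 23.75/475 = 0.05, a_44 = 23.75/475 = 0.05
I − A =
  [   0.90     0.00    -0.15     0.00]
  [   0.00     0.70    -0.20    -0.25]
  [  -0.45    -0.30     0.90    -0.05]
  [  -0.15    -0.10    -0.05     0.95]
Compute the cofactors C_ij = (−1)^(i+j)·(3×3 minor ij) of I−A; the adjugate is their transpose:
adj(I−A) = Cᵀ =
  [ 0.512500   0.043500   0.096000   0.016500]
  [ 0.126375   0.702000   0.187875   0.194625]
  [ 0.304500   0.261000   0.576000   0.099000]
  [ 0.110250   0.094500   0.065250   0.465750]
det(I−A) = Σ_j (I−A)_1j·C_1j = (0.90)(0.512500) + (0.00)(0.126375) + (-0.15)(0.304500) + (0.00)(0.110250) = 0.415575
(I − A)⁻¹ = adj(I−A) / det(I−A) ≈
  [   1.2332     0.1047     0.2310     0.0397]
  [   0.3041     1.6892     0.4521     0.4683]
  [   0.7327     0.6280     1.3860     0.2382]
  [   0.2653     0.2274     0.1570     1.1207]
The output multiplier for sector j is the column-j sum of the Leontief inverse (I − A)⁻¹ = adj(I−A) / det(I−A).
Column 4 of adj(I−A): (0.016500, 0.194625, 0.099000, 0.465750); det(I−A) = 0.415575.
m_4 = (0.016500 + 0.194625 + 0.099000 + 0.465750) / 0.415575 = 0.775875 / 0.415575 ≈ 1.867.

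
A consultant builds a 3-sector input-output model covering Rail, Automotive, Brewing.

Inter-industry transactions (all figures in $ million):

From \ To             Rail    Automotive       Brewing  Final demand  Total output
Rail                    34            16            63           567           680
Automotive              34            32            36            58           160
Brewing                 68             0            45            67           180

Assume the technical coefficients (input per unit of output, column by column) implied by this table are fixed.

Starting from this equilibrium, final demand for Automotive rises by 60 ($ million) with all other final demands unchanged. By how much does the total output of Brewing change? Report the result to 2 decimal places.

Δx_3 = 1.12

Technical coefficients a_ij = z_ij / X_j:
  a_11 = 34/680 = 0.05, a_21 = 34/680 = 0.05, a_31 = 68/680 = 0.10
  a_12 = 16/160 = 0.10, a_22 = 32/160 = 0.20, a_32 = 0/160 = 0.00
  a_13 = 63/180 = 0.35, a_23 = 36/180 = 0.20, a_33 = 45/180 = 0.25
I − A =
  [   0.95    -0.10    -0.35]
  [  -0.05     0.80    -0.20]
  [  -0.10     0.00     0.75]
Cofactors of I−A, C_ij = (−1)^(i+j)·(minor ij) (rows/columns in the sector order above):
  C_11 = (0.80)(0.75) − (-0.20)(0.00) = 0.6000
  C_12 = −[(-0.05)(0.75) − (-0.20)(-0.10)] = 0.0575
  C_13 = (-0.05)(0.00) − (0.80)(-0.10) = 0.0800
  C_21 = −[(-0.10)(0.75) − (-0.35)(0.00)] = 0.0750
  C_22 = (0.95)(0.75) − (-0.35)(-0.10) = 0.6775
  C_23 = −[(0.95)(0.00) − (-0.10)(-0.10)] = 0.0100
  C_31 = (-0.10)(-0.20) − (-0.35)(0.80) = 0.3000
  C_32 = −[(0.95)(-0.20) − (-0.35)(-0.05)] = 0.2075
  C_33 = (0.95)(0.80) − (-0.10)(-0.05) = 0.7550
det(I−A) = Σ_j (I−A)_1j·C_1j = (0.95)(0.6000) + (-0.10)(0.0575) + (-0.35)(0.0800) = 0.53625
adj(I−A) = Cᵀ =
  [ 0.6000   0.0750   0.3000]
  [ 0.0575   0.6775   0.2075]
  [ 0.0800   0.0100   0.7550]
(I − A)⁻¹ = adj(I−A) / det(I−A) ≈
  [   1.1189     0.1399     0.5594]
  [   0.1072     1.2634     0.3869]
  [   0.1492     0.0186     1.4079]
Δx = (I − A)⁻¹ Δd with Δd having +60 in the Automotive component and 0 elsewhere.
So Δx_3 = L_32 · (+60), where L_32 = adj(I−A)_32 / det(I−A) = 0.0100 / 0.53625.
Δx_3 = 0.0100 × (+60) / 0.53625 = 0.60 / 0.53625 ≈ 1.12.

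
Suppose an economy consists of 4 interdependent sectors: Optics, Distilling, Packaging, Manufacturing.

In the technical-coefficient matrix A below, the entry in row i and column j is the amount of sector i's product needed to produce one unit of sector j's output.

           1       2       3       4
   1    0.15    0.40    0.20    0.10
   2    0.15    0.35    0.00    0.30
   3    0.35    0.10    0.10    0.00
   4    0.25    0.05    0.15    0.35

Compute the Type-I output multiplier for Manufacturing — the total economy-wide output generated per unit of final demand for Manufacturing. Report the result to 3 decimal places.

m_4 = 4.671

I − A =
  [   0.85    -0.40    -0.20    -0.10]
  [  -0.15     0.65     0.00    -0.30]
  [  -0.35    -0.10     0.90     0.00]
  [  -0.25    -0.05    -0.15     0.65]
Compute the cofactors C_ij = (−1)^(i+j)·(3×3 minor ij) of I−A; the adjugate is their transpose:
adj(I−A) = Cᵀ =
  [ 0.362250   0.253000   0.109250   0.172500]
  [ 0.171000   0.424000   0.075000   0.222000]
  [ 0.159875   0.145500   0.260375   0.091750]
  [ 0.189375   0.163500   0.107875   0.394750]
det(I−A) = Σ_j (I−A)_1j·C_1j = (0.85)(0.362250) + (-0.40)(0.171000) + (-0.20)(0.159875) + (-0.10)(0.189375) = 0.1886
(I − A)⁻¹ = adj(I−A) / det(I−A) ≈
  [   1.9207     1.3415     0.5793     0.9146]
  [   0.9067     2.2481     0.3977     1.1771]
  [   0.8477     0.7715     1.3806     0.4865]
  [   1.0041     0.8669     0.5720     2.0931]
The output multiplier for sector j is the column-j sum of the Leontief inverse (I − A)⁻¹ = adj(I−A) / det(I−A).
Column 4 of adj(I−A): (0.172500, 0.222000, 0.091750, 0.394750); det(I−A) = 0.1886.
m_4 = (0.172500 + 0.222000 + 0.091750 + 0.394750) / 0.1886 = 0.881 / 0.1886 ≈ 4.671.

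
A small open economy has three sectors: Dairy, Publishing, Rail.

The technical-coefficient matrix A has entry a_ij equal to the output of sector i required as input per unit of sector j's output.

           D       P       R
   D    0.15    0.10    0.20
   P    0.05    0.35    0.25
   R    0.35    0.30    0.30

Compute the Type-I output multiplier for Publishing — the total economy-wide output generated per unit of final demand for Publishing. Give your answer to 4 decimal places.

m_P = 3.6034

I − A =
  [   0.85    -0.10    -0.20]
  [  -0.05     0.65    -0.25]
  [  -0.35    -0.30     0.70]
Cofactors of I−A, C_ij = (−1)^(i+j)·(minor ij) (rows/columns in the sector order above):
  C_11 = (0.65)(0.70) − (-0.25)(-0.30) = 0.3800
  C_12 = −[(-0.05)(0.70) − (-0.25)(-0.35)] = 0.1225
  C_13 = (-0.05)(-0.30) − (0.65)(-0.35) = 0.2425
  C_21 = −[(-0.10)(0.70) − (-0.20)(-0.30)] = 0.1300
  C_22 = (0.85)(0.70) − (-0.20)(-0.35) = 0.5250
  C_23 = −[(0.85)(-0.30) − (-0.10)(-0.35)] = 0.2900
  C_31 = (-0.10)(-0.25) − (-0.20)(0.65) = 0.1550
  C_32 = −[(0.85)(-0.25) − (-0.20)(-0.05)] = 0.2225
  C_33 = (0.85)(0.65) − (-0.10)(-0.05) = 0.5475
det(I−A) = Σ_j (I−A)_1j·C_1j = (0.85)(0.3800) + (-0.10)(0.1225) + (-0.20)(0.2425) = 0.26225
adj(I−A) = Cᵀ =
  [ 0.3800   0.1300   0.1550]
  [ 0.1225   0.5250   0.2225]
  [ 0.2425   0.2900   0.5475]
(I − A)⁻¹ = adj(I−A) / det(I−A) ≈
  [   1.44900     0.49571     0.59104]
  [   0.46711     2.00191     0.84843]
  [   0.92469     1.10582     2.08770]
The output multiplier for sector j is the column-j sum of the Leontief inverse (I − A)⁻¹ = adj(I−A) / det(I−A).
Column P of adj(I−A): (0.1300, 0.5250, 0.2900); det(I−A) = 0.26225.
m_P = (0.1300 + 0.5250 + 0.2900) / 0.26225 = 0.945 / 0.26225 ≈ 3.6034.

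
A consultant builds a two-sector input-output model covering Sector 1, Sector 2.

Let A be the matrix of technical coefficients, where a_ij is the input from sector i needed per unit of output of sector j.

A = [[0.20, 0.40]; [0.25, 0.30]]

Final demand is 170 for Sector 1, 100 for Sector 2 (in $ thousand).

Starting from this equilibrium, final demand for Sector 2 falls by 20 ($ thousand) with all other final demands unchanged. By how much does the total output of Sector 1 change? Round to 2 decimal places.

I − A =
  [   0.80    -0.40]
  [  -0.25     0.70]
det(I−A) = (0.80)(0.70) − (-0.40)(-0.25) = 0.4600
adj(I−A) = [[0.70, 0.40], [0.25, 0.80]]
(I − A)⁻¹ = adj(I−A) / det(I−A) ≈
  [   1.5217     0.8696]
  [   0.5435     1.7391]
Δx = (I − A)⁻¹ Δd with Δd having -20 in the Sector 2 component and 0 elsewhere.
So Δx_1 = L_12 · (-20), where L_12 = adj(I−A)_12 / det(I−A) = 0.40 / 0.4600.
Δx_1 = 0.40 × (-20) / 0.4600 = -8.00 / 0.4600 ≈ -17.39.

Δx_1 = -17.39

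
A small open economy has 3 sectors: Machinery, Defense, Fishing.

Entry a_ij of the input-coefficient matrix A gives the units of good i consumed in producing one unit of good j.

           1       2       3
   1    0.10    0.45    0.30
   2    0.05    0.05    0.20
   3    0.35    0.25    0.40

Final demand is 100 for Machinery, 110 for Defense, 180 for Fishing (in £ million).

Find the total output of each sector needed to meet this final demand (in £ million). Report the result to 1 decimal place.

x_1 = 492.8, x_2 = 290.9, x_3 = 708.7

I − A =
  [   0.90    -0.45    -0.30]
  [  -0.05     0.95    -0.20]
  [  -0.35    -0.25     0.60]
Cofactors of I−A, C_ij = (−1)^(i+j)·(minor ij) (rows/columns in the sector order above):
  C_11 = (0.95)(0.60) − (-0.20)(-0.25) = 0.5200
  C_12 = −[(-0.05)(0.60) − (-0.20)(-0.35)] = 0.1000
  C_13 = (-0.05)(-0.25) − (0.95)(-0.35) = 0.3450
  C_21 = −[(-0.45)(0.60) − (-0.30)(-0.25)] = 0.3450
  C_22 = (0.90)(0.60) − (-0.30)(-0.35) = 0.4350
  C_23 = −[(0.90)(-0.25) − (-0.45)(-0.35)] = 0.3825
  C_31 = (-0.45)(-0.20) − (-0.30)(0.95) = 0.3750
  C_32 = −[(0.90)(-0.20) − (-0.30)(-0.05)] = 0.1950
  C_33 = (0.90)(0.95) − (-0.45)(-0.05) = 0.8325
det(I−A) = Σ_j (I−A)_1j·C_1j = (0.90)(0.5200) + (-0.45)(0.1000) + (-0.30)(0.3450) = 0.3195
adj(I−A) = Cᵀ =
  [ 0.5200   0.3450   0.3750]
  [ 0.1000   0.4350   0.1950]
  [ 0.3450   0.3825   0.8325]
(I − A)⁻¹ = adj(I−A) / det(I−A) ≈
  [   1.6275     1.0798     1.1737]
  [   0.3130     1.3615     0.6103]
  [   1.0798     1.1972     2.6056]
x = (I − A)⁻¹ d = adj(I−A)·d / det(I−A), with det(I−A) = 0.3195:
  x_1 = (0.5200·100 + 0.3450·110 + 0.3750·180) / 0.3195 = 157.45 / 0.3195 ≈ 492.8
  x_2 = (0.1000·100 + 0.4350·110 + 0.1950·180) / 0.3195 = 92.95 / 0.3195 ≈ 290.9
  x_3 = (0.3450·100 + 0.3825·110 + 0.8325·180) / 0.3195 = 226.425 / 0.3195 ≈ 708.7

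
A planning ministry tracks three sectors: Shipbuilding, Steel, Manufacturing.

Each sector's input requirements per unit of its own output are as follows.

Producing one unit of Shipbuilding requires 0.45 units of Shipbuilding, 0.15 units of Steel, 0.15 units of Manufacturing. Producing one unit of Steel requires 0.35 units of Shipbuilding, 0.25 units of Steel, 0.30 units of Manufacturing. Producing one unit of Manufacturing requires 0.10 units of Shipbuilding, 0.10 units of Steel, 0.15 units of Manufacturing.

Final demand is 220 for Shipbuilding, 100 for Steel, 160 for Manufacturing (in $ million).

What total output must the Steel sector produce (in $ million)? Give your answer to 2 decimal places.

I − A =
  [   0.55    -0.35    -0.10]
  [  -0.15     0.75    -0.10]
  [  -0.15    -0.30     0.85]
Cofactors of I−A, C_ij = (−1)^(i+j)·(minor ij) (rows/columns in the sector order above):
  C_11 = (0.75)(0.85) − (-0.10)(-0.30) = 0.6075
  C_12 = −[(-0.15)(0.85) − (-0.10)(-0.15)] = 0.1425
  C_13 = (-0.15)(-0.30) − (0.75)(-0.15) = 0.1575
  C_21 = −[(-0.35)(0.85) − (-0.10)(-0.30)] = 0.3275
  C_22 = (0.55)(0.85) − (-0.10)(-0.15) = 0.4525
  C_23 = −[(0.55)(-0.30) − (-0.35)(-0.15)] = 0.2175
  C_31 = (-0.35)(-0.10) − (-0.10)(0.75) = 0.1100
  C_32 = −[(0.55)(-0.10) − (-0.10)(-0.15)] = 0.0700
  C_33 = (0.55)(0.75) − (-0.35)(-0.15) = 0.3600
det(I−A) = Σ_j (I−A)_1j·C_1j = (0.55)(0.6075) + (-0.35)(0.1425) + (-0.10)(0.1575) = 0.2685
adj(I−A) = Cᵀ =
  [ 0.6075   0.3275   0.1100]
  [ 0.1425   0.4525   0.0700]
  [ 0.1575   0.2175   0.3600]
(I − A)⁻¹ = adj(I−A) / det(I−A) ≈
  [   2.2626     1.2197     0.4097]
  [   0.5307     1.6853     0.2607]
  [   0.5866     0.8101     1.3408]
x = (I − A)⁻¹ d = adj(I−A)·d / det(I−A), with det(I−A) = 0.2685:
  x_1 = (0.6075·220 + 0.3275·100 + 0.1100·160) / 0.2685 = 184.00 / 0.2685 ≈ 685.29
  x_2 = (0.1425·220 + 0.4525·100 + 0.0700·160) / 0.2685 = 87.80 / 0.2685 ≈ 327.00
  x_3 = (0.1575·220 + 0.2175·100 + 0.3600·160) / 0.2685 = 114.00 / 0.2685 ≈ 424.58

x_2 = 327.00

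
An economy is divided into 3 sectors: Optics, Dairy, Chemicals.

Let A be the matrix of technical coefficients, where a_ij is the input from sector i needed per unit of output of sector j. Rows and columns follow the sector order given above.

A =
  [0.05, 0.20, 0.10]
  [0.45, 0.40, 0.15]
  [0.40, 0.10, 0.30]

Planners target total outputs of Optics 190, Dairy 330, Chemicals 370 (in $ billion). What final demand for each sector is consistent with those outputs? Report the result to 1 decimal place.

d_1 = 77.5, d_2 = 57.0, d_3 = 150.0

I − A =
  [   0.95    -0.20    -0.10]
  [  -0.45     0.60    -0.15]
  [  -0.40    -0.10     0.70]
d = (I − A) x:
  d_1 = (+0.95)·190 + (-0.20)·330 + (-0.10)·370 = 77.5
  d_2 = (-0.45)·190 + (+0.60)·330 + (-0.15)·370 = 57.0
  d_3 = (-0.40)·190 + (-0.10)·330 + (+0.70)·370 = 150.0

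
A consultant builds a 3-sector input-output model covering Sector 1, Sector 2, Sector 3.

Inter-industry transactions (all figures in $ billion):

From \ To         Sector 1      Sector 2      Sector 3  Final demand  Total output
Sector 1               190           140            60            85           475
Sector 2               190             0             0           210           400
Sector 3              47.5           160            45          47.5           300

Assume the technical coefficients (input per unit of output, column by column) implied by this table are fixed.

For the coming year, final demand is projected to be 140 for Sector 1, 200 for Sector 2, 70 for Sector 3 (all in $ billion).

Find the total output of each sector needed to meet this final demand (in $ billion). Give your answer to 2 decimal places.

Technical coefficients a_ij = z_ij / X_j:
  a_11 = 190/475 = 0.40, a_21 = 190/475 = 0.40, a_31 = 47.5/475 = 0.10
  a_12 = 140/400 = 0.35, a_22 = 0/400 = 0.00, a_32 = 160/400 = 0.40
  a_13 = 60/300 = 0.20, a_23 = 0/300 = 0.00, a_33 = 45/300 = 0.15
I − A =
  [   0.60    -0.35    -0.20]
  [  -0.40     1.00     0.00]
  [  -0.10    -0.40     0.85]
Cofactors of I−A, C_ij = (−1)^(i+j)·(minor ij) (rows/columns in the sector order above):
  C_11 = (1.00)(0.85) − (0.00)(-0.40) = 0.8500
  C_12 = −[(-0.40)(0.85) − (0.00)(-0.10)] = 0.3400
  C_13 = (-0.40)(-0.40) − (1.00)(-0.10) = 0.2600
  C_21 = −[(-0.35)(0.85) − (-0.20)(-0.40)] = 0.3775
  C_22 = (0.60)(0.85) − (-0.20)(-0.10) = 0.4900
  C_23 = −[(0.60)(-0.40) − (-0.35)(-0.10)] = 0.2750
  C_31 = (-0.35)(0.00) − (-0.20)(1.00) = 0.2000
  C_32 = −[(0.60)(0.00) − (-0.20)(-0.40)] = 0.0800
  C_33 = (0.60)(1.00) − (-0.35)(-0.40) = 0.4600
det(I−A) = Σ_j (I−A)_1j·C_1j = (0.60)(0.8500) + (-0.35)(0.3400) + (-0.20)(0.2600) = 0.3390
adj(I−A) = Cᵀ =
  [ 0.8500   0.3775   0.2000]
  [ 0.3400   0.4900   0.0800]
  [ 0.2600   0.2750   0.4600]
(I − A)⁻¹ = adj(I−A) / det(I−A) ≈
  [   2.5074     1.1136     0.5900]
  [   1.0029     1.4454     0.2360]
  [   0.7670     0.8112     1.3569]
x = (I − A)⁻¹ d = adj(I−A)·d / det(I−A), with det(I−A) = 0.3390:
  x_1 = (0.8500·140 + 0.3775·200 + 0.2000·70) / 0.3390 = 208.50 / 0.3390 ≈ 615.04
  x_2 = (0.3400·140 + 0.4900·200 + 0.0800·70) / 0.3390 = 151.20 / 0.3390 ≈ 446.02
  x_3 = (0.2600·140 + 0.2750·200 + 0.4600·70) / 0.3390 = 123.60 / 0.3390 ≈ 364.60

x_1 = 615.04, x_2 = 446.02, x_3 = 364.60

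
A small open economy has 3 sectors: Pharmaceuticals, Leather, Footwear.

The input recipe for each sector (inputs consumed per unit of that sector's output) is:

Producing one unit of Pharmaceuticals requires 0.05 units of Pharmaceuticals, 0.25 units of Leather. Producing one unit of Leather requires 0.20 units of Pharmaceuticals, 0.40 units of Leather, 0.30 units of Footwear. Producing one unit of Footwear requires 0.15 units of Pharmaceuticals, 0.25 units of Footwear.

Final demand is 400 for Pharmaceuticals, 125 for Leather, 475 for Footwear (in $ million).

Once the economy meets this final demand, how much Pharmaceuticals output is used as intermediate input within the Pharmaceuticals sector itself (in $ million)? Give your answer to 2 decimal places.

z_PP = 32.62

I − A =
  [   0.95    -0.20    -0.15]
  [  -0.25     0.60     0.00]
  [   0.00    -0.30     0.75]
Cofactors of I−A, C_ij = (−1)^(i+j)·(minor ij) (rows/columns in the sector order above):
  C_11 = (0.60)(0.75) − (0.00)(-0.30) = 0.4500
  C_12 = −[(-0.25)(0.75) − (0.00)(0.00)] = 0.1875
  C_13 = (-0.25)(-0.30) − (0.60)(0.00) = 0.0750
  C_21 = −[(-0.20)(0.75) − (-0.15)(-0.30)] = 0.1950
  C_22 = (0.95)(0.75) − (-0.15)(0.00) = 0.7125
  C_23 = −[(0.95)(-0.30) − (-0.20)(0.00)] = 0.2850
  C_31 = (-0.20)(0.00) − (-0.15)(0.60) = 0.0900
  C_32 = −[(0.95)(0.00) − (-0.15)(-0.25)] = 0.0375
  C_33 = (0.95)(0.60) − (-0.20)(-0.25) = 0.5200
det(I−A) = Σ_j (I−A)_1j·C_1j = (0.95)(0.4500) + (-0.20)(0.1875) + (-0.15)(0.0750) = 0.37875
adj(I−A) = Cᵀ =
  [ 0.4500   0.1950   0.0900]
  [ 0.1875   0.7125   0.0375]
  [ 0.0750   0.2850   0.5200]
(I − A)⁻¹ = adj(I−A) / det(I−A) ≈
  [   1.1881     0.5149     0.2376]
  [   0.4950     1.8812     0.0990]
  [   0.1980     0.7525     1.3729]
First solve x = (I − A)⁻¹ d = adj(I−A)·d / det(I−A); in particular x_P = (0.4500·400 + 0.1950·125 + 0.0900·475) / 0.37875 = 247.125 / 0.37875 ≈ 652.4752.
Intermediate flow from P to P: z_PP = a_PP · x_P = 0.05 × 247.125 / 0.37875 = 12.35625 / 0.37875 ≈ 32.62.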